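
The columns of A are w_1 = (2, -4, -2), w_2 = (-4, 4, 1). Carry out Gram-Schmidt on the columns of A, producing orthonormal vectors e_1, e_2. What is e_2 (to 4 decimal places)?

w_1 = (2, -4, -2); ‖w_1‖ = 4.8990, so e_1 = (0.4082, -0.8165, -0.4082).
e_1·w_2 = 0.4082·(-4) + (-0.8165)·4 + (-0.4082)·1 = -5.3072.
u_2 = w_2 + 5.3072·e_1 = (-1.8333, -0.3333, -1.1667).
‖u_2‖ = 2.1985, so e_2 = (-0.8339, -0.1516, -0.5307).

e_2 = (-0.8339, -0.1516, -0.5307)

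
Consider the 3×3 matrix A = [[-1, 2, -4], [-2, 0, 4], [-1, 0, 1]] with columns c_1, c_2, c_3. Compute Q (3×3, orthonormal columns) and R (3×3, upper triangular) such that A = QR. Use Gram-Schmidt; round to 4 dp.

Q = [[-0.4082, 0.9129, 0.0000], [-0.8165, -0.3651, 0.4472], [-0.4082, -0.1826, -0.8944]], R = [[2.4495, -0.8165, -2.0412], [0.0000, 1.8257, -5.2947], [0.0000, 0.0000, 0.8944]]

q_1 = c_1/‖c_1‖ = (-1, -2, -1)/2.4495 = (-0.4082, -0.8165, -0.4082).
r_{12} = q_1·c_2 = -0.8165.
u_2 = c_2 + 0.8165·q_1 = (1.6667, -0.6667, -0.3333).
‖u_2‖ = 1.8257, so q_2 = (0.9129, -0.3651, -0.1826).
r_{13} = q_1·c_3 = -2.0412; r_{23} = q_2·c_3 = -5.2947.
u_3 = c_3 + 2.0412·q_1 + 5.2947·q_2 = (0.0000, 0.4000, -0.8000).
‖u_3‖ = 0.8944, so q_3 = (0.0000, 0.4472, -0.8944).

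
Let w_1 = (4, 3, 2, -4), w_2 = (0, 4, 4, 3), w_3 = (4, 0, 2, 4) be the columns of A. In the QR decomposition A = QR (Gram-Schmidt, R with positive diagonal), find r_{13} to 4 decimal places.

r_{13} = 0.5963

e_1 = w_1/‖w_1‖ = (4, 3, 2, -4)/6.7082 = (0.5963, 0.4472, 0.2981, -0.5963).
r_{13} = e_1·w_3 = 0.5963.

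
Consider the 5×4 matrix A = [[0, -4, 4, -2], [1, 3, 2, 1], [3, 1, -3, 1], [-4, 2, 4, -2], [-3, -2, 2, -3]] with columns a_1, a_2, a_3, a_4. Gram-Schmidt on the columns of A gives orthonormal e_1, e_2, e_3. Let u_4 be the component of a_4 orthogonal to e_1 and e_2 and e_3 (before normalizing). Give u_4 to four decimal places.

u_4 = (-0.1139, -0.0958, -1.0882, -0.2829, -0.7429)

a_1 = (0, 1, 3, -4, -3); ‖a_1‖ = 5.9161, so e_1 = (0.0000, 0.1690, 0.5071, -0.6761, -0.5071).
e_1·a_2 = 0.0000·(-4) + 0.1690·3 + 0.5071·1 + (-0.6761)·2 + (-0.5071)·(-2) = 0.6761.
u_2 = a_2 − 0.6761·e_1 = (-4.0000, 2.8857, 0.6571, 2.4571, -1.6571).
‖u_2‖ = 5.7916, so e_2 = (-0.6907, 0.4983, 0.1135, 0.4243, -0.2861).
e_1·a_3 = 0.0000·4 + 0.1690·2 + 0.5071·(-3) + (-0.6761)·4 + (-0.5071)·2 = -4.9019; e_2·a_3 = (-0.6907)·4 + 0.4983·2 + 0.1135·(-3) + 0.4243·4 + (-0.2861)·2 = -0.9817.
u_3 = a_3 + 4.9019·e_1 + 0.9817·e_2 = (3.3220, 3.3177, -0.4029, 1.1022, -0.7666).
‖u_3‖ = 4.8998, so e_3 = (0.6780, 0.6771, -0.0822, 0.2250, -0.1565).
e_1·a_4 = 0.0000·(-2) + 0.1690·1 + 0.5071·1 + (-0.6761)·(-2) + (-0.5071)·(-3) = 3.5496; e_2·a_4 = (-0.6907)·(-2) + 0.4983·1 + 0.1135·1 + 0.4243·(-2) + (-0.2861)·(-3) = 2.0029; e_3·a_4 = 0.6780·(-2) + 0.6771·1 + (-0.0822)·1 + 0.2250·(-2) + (-0.1565)·(-3) = -0.7416.
u_4 = a_4 − 3.5496·e_1 − 2.0029·e_2 + 0.7416·e_3 = (-0.1139, -0.0958, -1.0882, -0.2829, -0.7429).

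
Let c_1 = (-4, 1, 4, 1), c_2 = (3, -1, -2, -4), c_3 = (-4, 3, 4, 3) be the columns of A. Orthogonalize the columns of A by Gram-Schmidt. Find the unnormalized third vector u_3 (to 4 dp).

u_3 = (0.5063, 1.7215, 0.1013, -0.1013)

q_1 = c_1/‖c_1‖ = (-4, 1, 4, 1)/5.8310 = (-0.6860, 0.1715, 0.6860, 0.1715).
r_{12} = q_1·c_2 = -4.2875.
u_2 = c_2 + 4.2875·q_1 = (0.0588, -0.2647, 0.9412, -3.2647).
‖u_2‖ = 3.4085, so q_2 = (0.0173, -0.0777, 0.2761, -0.9578).
r_{13} = q_1·c_3 = 6.5169; r_{23} = q_2·c_3 = -2.0710.
u_3 = c_3 − 6.5169·q_1 + 2.0710·q_2 = (0.5063, 1.7215, 0.1013, -0.1013).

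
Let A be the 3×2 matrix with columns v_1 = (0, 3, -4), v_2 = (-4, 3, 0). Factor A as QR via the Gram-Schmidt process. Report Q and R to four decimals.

v_1 = (0, 3, -4); ‖v_1‖ = 5.0000, so e_1 = (0.0000, 0.6000, -0.8000).
e_1·v_2 = 0.0000·(-4) + 0.6000·3 + (-0.8000)·0 = 1.8000.
u_2 = v_2 − 1.8000·e_1 = (-4.0000, 1.9200, 1.4400).
‖u_2‖ = 4.6648, so e_2 = (-0.8575, 0.4116, 0.3087).

Q = [[0.0000, -0.8575], [0.6000, 0.4116], [-0.8000, 0.3087]], R = [[5.0000, 1.8000], [0.0000, 4.6648]]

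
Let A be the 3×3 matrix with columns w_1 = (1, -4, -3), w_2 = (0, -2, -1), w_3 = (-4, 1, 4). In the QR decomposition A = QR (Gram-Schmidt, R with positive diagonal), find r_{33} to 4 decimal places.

r_{33} = 0.3333

w_1 = (1, -4, -3); ‖w_1‖ = 5.0990, so e_1 = (0.1961, -0.7845, -0.5883).
e_1·w_2 = 0.1961·0 + (-0.7845)·(-2) + (-0.5883)·(-1) = 2.1573.
u_2 = w_2 − 2.1573·e_1 = (-0.4231, -0.3077, 0.2692).
‖u_2‖ = 0.5883, so e_2 = (-0.7191, -0.5230, 0.4576).
e_1·w_3 = 0.1961·(-4) + (-0.7845)·1 + (-0.5883)·4 = -3.9223; e_2·w_3 = (-0.7191)·(-4) + (-0.5230)·1 + 0.4576·4 = 4.1838.
u_3 = w_3 + 3.9223·e_1 − 4.1838·e_2 = (-0.2222, 0.1111, -0.2222).
r_{33} = ‖u_3‖ = 0.3333.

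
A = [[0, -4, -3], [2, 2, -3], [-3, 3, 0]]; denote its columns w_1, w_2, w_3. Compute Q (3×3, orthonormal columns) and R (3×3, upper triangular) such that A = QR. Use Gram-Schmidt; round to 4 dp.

w_1 = (0, 2, -3); ‖w_1‖ = 3.6056, so q_1 = (0.0000, 0.5547, -0.8321).
q_1·w_2 = 0.0000·(-4) + 0.5547·2 + (-0.8321)·3 = -1.3868.
u_2 = w_2 + 1.3868·q_1 = (-4.0000, 2.7692, 1.8462).
‖u_2‖ = 5.2035, so q_2 = (-0.7687, 0.5322, 0.3548).
q_1·w_3 = 0.0000·(-3) + 0.5547·(-3) + (-0.8321)·0 = -1.6641; q_2·w_3 = (-0.7687)·(-3) + 0.5322·(-3) + 0.3548·0 = 0.7096.
u_3 = w_3 + 1.6641·q_1 − 0.7096·q_2 = (-2.4545, -2.4545, -1.6364).
‖u_3‖ = 3.8376, so q_3 = (-0.6396, -0.6396, -0.4264).

Q = [[0.0000, -0.7687, -0.6396], [0.5547, 0.5322, -0.6396], [-0.8321, 0.3548, -0.4264]], R = [[3.6056, -1.3868, -1.6641], [0.0000, 5.2035, 0.7096], [0.0000, 0.0000, 3.8376]]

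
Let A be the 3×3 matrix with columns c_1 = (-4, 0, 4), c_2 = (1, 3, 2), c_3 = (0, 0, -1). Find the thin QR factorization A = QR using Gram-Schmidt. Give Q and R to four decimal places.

Q = [[-0.7071, 0.4082, -0.5774], [0.0000, 0.8165, 0.5774], [0.7071, 0.4082, -0.5774]], R = [[5.6569, 0.7071, -0.7071], [0.0000, 3.6742, -0.4082], [0.0000, 0.0000, 0.5774]]

c_1 = (-4, 0, 4); ‖c_1‖ = 5.6569, so q_1 = (-0.7071, 0.0000, 0.7071).
q_1·c_2 = (-0.7071)·1 + 0.0000·3 + 0.7071·2 = 0.7071.
u_2 = c_2 − 0.7071·q_1 = (1.5000, 3.0000, 1.5000).
‖u_2‖ = 3.6742, so q_2 = (0.4082, 0.8165, 0.4082).
q_1·c_3 = (-0.7071)·0 + 0.0000·0 + 0.7071·(-1) = -0.7071; q_2·c_3 = 0.4082·0 + 0.8165·0 + 0.4082·(-1) = -0.4082.
u_3 = c_3 + 0.7071·q_1 + 0.4082·q_2 = (-0.3333, 0.3333, -0.3333).
‖u_3‖ = 0.5774, so q_3 = (-0.5774, 0.5774, -0.5774).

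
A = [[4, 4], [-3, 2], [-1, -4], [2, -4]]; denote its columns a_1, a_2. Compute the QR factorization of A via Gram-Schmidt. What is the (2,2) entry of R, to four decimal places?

r_{22} = 7.1274

a_1 = (4, -3, -1, 2); ‖a_1‖ = 5.4772, so q_1 = (0.7303, -0.5477, -0.1826, 0.3651).
q_1·a_2 = 0.7303·4 + (-0.5477)·2 + (-0.1826)·(-4) + 0.3651·(-4) = 1.0954.
u_2 = a_2 − 1.0954·q_1 = (3.2000, 2.6000, -3.8000, -4.4000).
r_{22} = ‖u_2‖ = 7.1274.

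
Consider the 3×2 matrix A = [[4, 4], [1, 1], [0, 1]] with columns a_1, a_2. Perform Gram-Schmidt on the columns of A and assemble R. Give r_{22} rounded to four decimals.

r_{22} = 1.0000

e_1 = a_1/‖a_1‖ = (4, 1, 0)/4.1231 = (0.9701, 0.2425, 0.0000).
r_{12} = e_1·a_2 = 4.1231.
u_2 = a_2 − 4.1231·e_1 = (0.0000, 0.0000, 1.0000).
r_{22} = ‖u_2‖ = 1.0000.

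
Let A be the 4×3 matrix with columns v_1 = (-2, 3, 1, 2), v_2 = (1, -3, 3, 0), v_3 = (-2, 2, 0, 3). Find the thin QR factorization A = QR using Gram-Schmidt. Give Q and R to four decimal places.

q_1 = v_1/‖v_1‖ = (-2, 3, 1, 2)/4.2426 = (-0.4714, 0.7071, 0.2357, 0.4714).
r_{12} = q_1·v_2 = -1.8856.
u_2 = v_2 + 1.8856·q_1 = (0.1111, -1.6667, 3.4444, 0.8889).
‖u_2‖ = 3.9299, so q_2 = (0.0283, -0.4241, 0.8765, 0.2262).
r_{13} = q_1·v_3 = 3.7712; r_{23} = q_2·v_3 = -0.2262.
u_3 = v_3 − 3.7712·q_1 + 0.2262·q_2 = (-0.2158, -0.7626, -0.6906, 1.2734).
‖u_3‖ = 1.6512, so q_3 = (-0.1307, -0.4618, -0.4183, 0.7712).

Q = [[-0.4714, 0.0283, -0.1307], [0.7071, -0.4241, -0.4618], [0.2357, 0.8765, -0.4183], [0.4714, 0.2262, 0.7712]], R = [[4.2426, -1.8856, 3.7712], [0.0000, 3.9299, -0.2262], [0.0000, 0.0000, 1.6512]]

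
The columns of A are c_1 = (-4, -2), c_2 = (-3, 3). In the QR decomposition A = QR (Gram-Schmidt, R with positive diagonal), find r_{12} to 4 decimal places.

r_{12} = 1.3416

c_1 = (-4, -2); ‖c_1‖ = 4.4721, so e_1 = (-0.8944, -0.4472).
r_{12} = e_1·c_2 = 1.3416.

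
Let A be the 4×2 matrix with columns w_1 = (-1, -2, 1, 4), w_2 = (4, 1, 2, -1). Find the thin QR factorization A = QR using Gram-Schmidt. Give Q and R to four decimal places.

Q = [[-0.2132, 0.8323], [-0.4264, 0.0624], [0.2132, 0.5410], [0.8528, 0.1040]], R = [[4.6904, -1.7056], [0.0000, 4.3693]]

e_1 = w_1/‖w_1‖ = (-1, -2, 1, 4)/4.6904 = (-0.2132, -0.4264, 0.2132, 0.8528).
r_{12} = e_1·w_2 = -1.7056.
u_2 = w_2 + 1.7056·e_1 = (3.6364, 0.2727, 2.3636, 0.4545).
‖u_2‖ = 4.3693, so e_2 = (0.8323, 0.0624, 0.5410, 0.1040).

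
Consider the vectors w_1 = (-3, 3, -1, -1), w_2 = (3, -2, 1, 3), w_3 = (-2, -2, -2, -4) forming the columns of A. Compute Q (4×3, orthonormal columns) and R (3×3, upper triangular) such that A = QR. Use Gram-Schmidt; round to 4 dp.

Q = [[-0.6708, 0.0674, -0.3608], [0.6708, 0.3820, -0.5181], [-0.2236, 0.0225, -0.7309], [-0.2236, 0.9214, 0.2591]], R = [[4.4721, -4.2485, 1.3416], [0.0000, 2.2249, -4.6295], [0.0000, 0.0000, 2.1835]]

e_1 = w_1/‖w_1‖ = (-3, 3, -1, -1)/4.4721 = (-0.6708, 0.6708, -0.2236, -0.2236).
r_{12} = e_1·w_2 = -4.2485.
u_2 = w_2 + 4.2485·e_1 = (0.1500, 0.8500, 0.0500, 2.0500).
‖u_2‖ = 2.2249, so e_2 = (0.0674, 0.3820, 0.0225, 0.9214).
r_{13} = e_1·w_3 = 1.3416; r_{23} = e_2·w_3 = -4.6295.
u_3 = w_3 − 1.3416·e_1 + 4.6295·e_2 = (-0.7879, -1.1313, -1.5960, 0.5657).
‖u_3‖ = 2.1835, so e_3 = (-0.3608, -0.5181, -0.7309, 0.2591).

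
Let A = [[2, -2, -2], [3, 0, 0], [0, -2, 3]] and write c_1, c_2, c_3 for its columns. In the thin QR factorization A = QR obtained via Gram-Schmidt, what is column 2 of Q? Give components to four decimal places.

c_1 = (2, 3, 0); ‖c_1‖ = 3.6056, so e_1 = (0.5547, 0.8321, 0.0000).
e_1·c_2 = 0.5547·(-2) + 0.8321·0 + 0.0000·(-2) = -1.1094.
u_2 = c_2 + 1.1094·e_1 = (-1.3846, 0.9231, -2.0000).
‖u_2‖ = 2.6018, so e_2 = (-0.5322, 0.3548, -0.7687).

e_2 = (-0.5322, 0.3548, -0.7687)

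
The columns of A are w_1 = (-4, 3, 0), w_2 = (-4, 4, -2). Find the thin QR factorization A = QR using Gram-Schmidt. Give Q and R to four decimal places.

Q = [[-0.8000, 0.2228], [0.6000, 0.2971], [0.0000, -0.9285]], R = [[5.0000, 5.6000], [0.0000, 2.1541]]

w_1 = (-4, 3, 0); ‖w_1‖ = 5.0000, so q_1 = (-0.8000, 0.6000, 0.0000).
q_1·w_2 = (-0.8000)·(-4) + 0.6000·4 + 0.0000·(-2) = 5.6000.
u_2 = w_2 − 5.6000·q_1 = (0.4800, 0.6400, -2.0000).
‖u_2‖ = 2.1541, so q_2 = (0.2228, 0.2971, -0.9285).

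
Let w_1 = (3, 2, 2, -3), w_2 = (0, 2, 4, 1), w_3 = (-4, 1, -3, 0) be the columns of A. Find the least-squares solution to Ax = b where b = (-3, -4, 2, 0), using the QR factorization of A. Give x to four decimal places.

x = (-0.7587, 0.1707, -0.3243)

e_1 = w_1/‖w_1‖ = (3, 2, 2, -3)/5.0990 = (0.5883, 0.3922, 0.3922, -0.5883).
r_{12} = e_1·w_2 = 1.7650.
u_2 = w_2 − 1.7650·e_1 = (-1.0385, 1.3077, 3.3077, 2.0385).
‖u_2‖ = 4.2290, so e_2 = (-0.2456, 0.3092, 0.7821, 0.4820).
r_{13} = e_1·w_3 = -3.1379; r_{23} = e_2·w_3 = -1.0550.
u_3 = w_3 + 3.1379·e_1 + 1.0550·e_2 = (-2.4129, 2.5570, -0.9441, -1.3376).
‖u_3‖ = 3.8783, so e_3 = (-0.6222, 0.6593, -0.2434, -0.3449).
Qᵀb = (-2.5495, 1.0641, -1.2576).
Back-substitute: x_3 = -1.2576/3.8783 = -0.3243.
x_2 = (1.0641 + 1.0550·(-0.3243))/4.2290 = 0.1707.
x_1 = (-2.5495 − 1.7650·0.1707 + 3.1379·(-0.3243))/5.0990 = -0.7587.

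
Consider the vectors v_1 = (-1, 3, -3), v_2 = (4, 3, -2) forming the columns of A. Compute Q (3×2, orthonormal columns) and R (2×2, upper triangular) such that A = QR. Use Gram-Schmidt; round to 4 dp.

q_1 = v_1/‖v_1‖ = (-1, 3, -3)/4.3589 = (-0.2294, 0.6882, -0.6882).
r_{12} = q_1·v_2 = 2.5236.
u_2 = v_2 − 2.5236·q_1 = (4.5789, 1.2632, -0.2632).
‖u_2‖ = 4.7573, so q_2 = (0.9625, 0.2655, -0.0553).

Q = [[-0.2294, 0.9625], [0.6882, 0.2655], [-0.6882, -0.0553]], R = [[4.3589, 2.5236], [0.0000, 4.7573]]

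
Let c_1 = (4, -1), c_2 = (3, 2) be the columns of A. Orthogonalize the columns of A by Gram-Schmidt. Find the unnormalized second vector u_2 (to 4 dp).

e_1 = c_1/‖c_1‖ = (4, -1)/4.1231 = (0.9701, -0.2425).
r_{12} = e_1·c_2 = 2.4254.
u_2 = c_2 − 2.4254·e_1 = (0.6471, 2.5882).

u_2 = (0.6471, 2.5882)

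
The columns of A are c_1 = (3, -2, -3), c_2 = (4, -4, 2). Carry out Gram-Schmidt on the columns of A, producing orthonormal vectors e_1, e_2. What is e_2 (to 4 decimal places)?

e_2 = (0.4017, -0.5240, 0.7510)

c_1 = (3, -2, -3); ‖c_1‖ = 4.6904, so e_1 = (0.6396, -0.4264, -0.6396).
e_1·c_2 = 0.6396·4 + (-0.4264)·(-4) + (-0.6396)·2 = 2.9848.
u_2 = c_2 − 2.9848·e_1 = (2.0909, -2.7273, 3.9091).
‖u_2‖ = 5.2049, so e_2 = (0.4017, -0.5240, 0.7510).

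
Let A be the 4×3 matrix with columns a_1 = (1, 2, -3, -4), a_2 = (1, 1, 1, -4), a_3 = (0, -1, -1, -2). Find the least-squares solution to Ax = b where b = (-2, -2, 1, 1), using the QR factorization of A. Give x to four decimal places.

e_1 = a_1/‖a_1‖ = (1, 2, -3, -4)/5.4772 = (0.1826, 0.3651, -0.5477, -0.7303).
r_{12} = e_1·a_2 = 2.9212.
u_2 = a_2 − 2.9212·e_1 = (0.4667, -0.0667, 2.6000, -1.8667).
‖u_2‖ = 3.2352, so e_2 = (0.1442, -0.0206, 0.8037, -0.5770).
r_{13} = e_1·a_3 = 1.6432; r_{23} = e_2·a_3 = 0.3709.
u_3 = a_3 − 1.6432·e_1 − 0.3709·e_2 = (-0.3535, -1.5924, -0.3981, -0.5860).
‖u_3‖ = 1.7783, so e_3 = (-0.1988, -0.8954, -0.2239, -0.3295).
Qᵀb = (-2.3735, -0.0206, 1.6351).
Back-substitute: x_3 = 1.6351/1.7783 = 0.9194.
x_2 = (-0.0206 − 0.3709·0.9194)/3.2352 = -0.1118.
x_1 = (-2.3735 − 2.9212·(-0.1118) − 1.6432·0.9194)/5.4772 = -0.6495.

x = (-0.6495, -0.1118, 0.9194)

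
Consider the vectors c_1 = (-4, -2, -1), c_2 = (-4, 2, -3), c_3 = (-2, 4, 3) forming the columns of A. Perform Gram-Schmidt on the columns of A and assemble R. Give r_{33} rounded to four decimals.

c_1 = (-4, -2, -1); ‖c_1‖ = 4.5826, so q_1 = (-0.8729, -0.4364, -0.2182).
q_1·c_2 = (-0.8729)·(-4) + (-0.4364)·2 + (-0.2182)·(-3) = 3.2733.
u_2 = c_2 − 3.2733·q_1 = (-1.1429, 3.4286, -2.2857).
‖u_2‖ = 4.2762, so q_2 = (-0.2673, 0.8018, -0.5345).
q_1·c_3 = (-0.8729)·(-2) + (-0.4364)·4 + (-0.2182)·3 = -0.6547; q_2·c_3 = (-0.2673)·(-2) + 0.8018·4 + (-0.5345)·3 = 2.1381.
u_3 = c_3 + 0.6547·q_1 − 2.1381·q_2 = (-2.0000, 2.0000, 4.0000).
r_{33} = ‖u_3‖ = 4.8990.

r_{33} = 4.8990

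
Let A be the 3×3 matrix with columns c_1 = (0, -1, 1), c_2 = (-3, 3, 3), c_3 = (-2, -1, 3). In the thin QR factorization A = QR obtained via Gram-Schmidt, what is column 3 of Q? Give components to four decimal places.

c_1 = (0, -1, 1); ‖c_1‖ = 1.4142, so q_1 = (0.0000, -0.7071, 0.7071).
q_1·c_2 = 0.0000·(-3) + (-0.7071)·3 + 0.7071·3 = 0.0000.
u_2 = c_2 + 0.0000·q_1 = (-3.0000, 3.0000, 3.0000).
‖u_2‖ = 5.1962, so q_2 = (-0.5774, 0.5774, 0.5774).
q_1·c_3 = 0.0000·(-2) + (-0.7071)·(-1) + 0.7071·3 = 2.8284; q_2·c_3 = (-0.5774)·(-2) + 0.5774·(-1) + 0.5774·3 = 2.3094.
u_3 = c_3 − 2.8284·q_1 − 2.3094·q_2 = (-0.6667, -0.3333, -0.3333).
‖u_3‖ = 0.8165, so q_3 = (-0.8165, -0.4082, -0.4082).

q_3 = (-0.8165, -0.4082, -0.4082)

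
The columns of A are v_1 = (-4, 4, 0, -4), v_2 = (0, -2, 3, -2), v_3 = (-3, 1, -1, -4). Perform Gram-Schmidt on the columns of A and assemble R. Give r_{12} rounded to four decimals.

r_{12} = 0.0000

q_1 = v_1/‖v_1‖ = (-4, 4, 0, -4)/6.9282 = (-0.5774, 0.5774, 0.0000, -0.5774).
r_{12} = q_1·v_2 = 0.0000.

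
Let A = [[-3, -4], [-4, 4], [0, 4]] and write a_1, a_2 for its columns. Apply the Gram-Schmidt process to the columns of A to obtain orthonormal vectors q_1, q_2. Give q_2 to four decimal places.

q_2 = (-0.6510, 0.4882, 0.5812)

a_1 = (-3, -4, 0); ‖a_1‖ = 5.0000, so q_1 = (-0.6000, -0.8000, 0.0000).
q_1·a_2 = (-0.6000)·(-4) + (-0.8000)·4 + 0.0000·4 = -0.8000.
u_2 = a_2 + 0.8000·q_1 = (-4.4800, 3.3600, 4.0000).
‖u_2‖ = 6.8819, so q_2 = (-0.6510, 0.4882, 0.5812).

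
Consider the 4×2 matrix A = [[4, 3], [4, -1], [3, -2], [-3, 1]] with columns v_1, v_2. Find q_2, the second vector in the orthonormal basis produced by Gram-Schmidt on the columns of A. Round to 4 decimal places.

q_1 = v_1/‖v_1‖ = (4, 4, 3, -3)/7.0711 = (0.5657, 0.5657, 0.4243, -0.4243).
r_{12} = q_1·v_2 = -0.1414.
u_2 = v_2 + 0.1414·q_1 = (3.0800, -0.9200, -1.9400, 0.9400).
‖u_2‖ = 3.8704, so q_2 = (0.7958, -0.2377, -0.5012, 0.2429).

q_2 = (0.7958, -0.2377, -0.5012, 0.2429)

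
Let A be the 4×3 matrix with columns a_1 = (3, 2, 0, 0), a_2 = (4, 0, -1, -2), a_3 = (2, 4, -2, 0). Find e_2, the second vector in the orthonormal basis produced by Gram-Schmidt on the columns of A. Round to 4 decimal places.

a_1 = (3, 2, 0, 0); ‖a_1‖ = 3.6056, so e_1 = (0.8321, 0.5547, 0.0000, 0.0000).
e_1·a_2 = 0.8321·4 + 0.5547·0 + 0.0000·(-1) + 0.0000·(-2) = 3.3282.
u_2 = a_2 − 3.3282·e_1 = (1.2308, -1.8462, -1.0000, -2.0000).
‖u_2‖ = 3.1501, so e_2 = (0.3907, -0.5861, -0.3175, -0.6349).

e_2 = (0.3907, -0.5861, -0.3175, -0.6349)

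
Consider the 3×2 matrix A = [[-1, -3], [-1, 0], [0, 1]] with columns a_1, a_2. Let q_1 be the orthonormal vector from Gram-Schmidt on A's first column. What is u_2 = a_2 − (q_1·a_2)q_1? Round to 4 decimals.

u_2 = (-1.5000, 1.5000, 1.0000)

a_1 = (-1, -1, 0); ‖a_1‖ = 1.4142, so q_1 = (-0.7071, -0.7071, 0.0000).
q_1·a_2 = (-0.7071)·(-3) + (-0.7071)·0 + 0.0000·1 = 2.1213.
u_2 = a_2 − 2.1213·q_1 = (-1.5000, 1.5000, 1.0000).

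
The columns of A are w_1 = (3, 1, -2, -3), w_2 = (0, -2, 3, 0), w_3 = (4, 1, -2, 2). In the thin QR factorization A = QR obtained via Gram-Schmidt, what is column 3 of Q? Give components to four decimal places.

q_1 = w_1/‖w_1‖ = (3, 1, -2, -3)/4.7958 = (0.6255, 0.2085, -0.4170, -0.6255).
r_{12} = q_1·w_2 = -1.6681.
u_2 = w_2 + 1.6681·q_1 = (1.0435, -1.6522, 2.3043, -1.0435).
‖u_2‖ = 3.1965, so q_2 = (0.3264, -0.5169, 0.7209, -0.3264).
r_{13} = q_1·w_3 = 2.2937; r_{23} = q_2·w_3 = -1.3058.
u_3 = w_3 − 2.2937·q_1 + 1.3058·q_2 = (2.9915, -0.1532, -0.1021, 3.0085).
‖u_3‖ = 4.2467, so q_3 = (0.7044, -0.0361, -0.0240, 0.7084).

q_3 = (0.7044, -0.0361, -0.0240, 0.7084)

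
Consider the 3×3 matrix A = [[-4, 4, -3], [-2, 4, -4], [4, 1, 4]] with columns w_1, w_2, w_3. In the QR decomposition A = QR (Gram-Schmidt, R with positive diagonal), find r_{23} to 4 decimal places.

r_{23} = -0.8550

w_1 = (-4, -2, 4); ‖w_1‖ = 6.0000, so e_1 = (-0.6667, -0.3333, 0.6667).
e_1·w_2 = (-0.6667)·4 + (-0.3333)·4 + 0.6667·1 = -3.3333.
u_2 = w_2 + 3.3333·e_1 = (1.7778, 2.8889, 3.2222).
‖u_2‖ = 4.6786, so e_2 = (0.3800, 0.6175, 0.6887).
r_{23} = e_2·w_3 = -0.8550.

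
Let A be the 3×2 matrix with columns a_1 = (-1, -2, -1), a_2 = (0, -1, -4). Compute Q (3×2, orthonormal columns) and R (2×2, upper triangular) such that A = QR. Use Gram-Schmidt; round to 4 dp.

Q = [[-0.4082, 0.3015], [-0.8165, 0.3015], [-0.4082, -0.9045]], R = [[2.4495, 2.4495], [0.0000, 3.3166]]

q_1 = a_1/‖a_1‖ = (-1, -2, -1)/2.4495 = (-0.4082, -0.8165, -0.4082).
r_{12} = q_1·a_2 = 2.4495.
u_2 = a_2 − 2.4495·q_1 = (1.0000, 1.0000, -3.0000).
‖u_2‖ = 3.3166, so q_2 = (0.3015, 0.3015, -0.9045).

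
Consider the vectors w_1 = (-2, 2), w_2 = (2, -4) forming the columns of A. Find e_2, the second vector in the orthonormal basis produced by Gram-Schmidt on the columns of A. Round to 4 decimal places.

e_2 = (-0.7071, -0.7071)

e_1 = w_1/‖w_1‖ = (-2, 2)/2.8284 = (-0.7071, 0.7071).
r_{12} = e_1·w_2 = -4.2426.
u_2 = w_2 + 4.2426·e_1 = (-1.0000, -1.0000).
‖u_2‖ = 1.4142, so e_2 = (-0.7071, -0.7071).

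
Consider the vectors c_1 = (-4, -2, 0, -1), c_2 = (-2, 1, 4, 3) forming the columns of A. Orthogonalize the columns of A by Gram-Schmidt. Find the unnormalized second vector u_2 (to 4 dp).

u_2 = (-1.4286, 1.2857, 4.0000, 3.1429)

c_1 = (-4, -2, 0, -1); ‖c_1‖ = 4.5826, so e_1 = (-0.8729, -0.4364, 0.0000, -0.2182).
e_1·c_2 = (-0.8729)·(-2) + (-0.4364)·1 + 0.0000·4 + (-0.2182)·3 = 0.6547.
u_2 = c_2 − 0.6547·e_1 = (-1.4286, 1.2857, 4.0000, 3.1429).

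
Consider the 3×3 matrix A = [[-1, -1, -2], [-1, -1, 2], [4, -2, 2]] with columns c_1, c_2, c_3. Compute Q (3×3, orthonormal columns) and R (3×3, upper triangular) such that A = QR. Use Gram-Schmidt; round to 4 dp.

Q = [[-0.2357, -0.6667, -0.7071], [-0.2357, -0.6667, 0.7071], [0.9428, -0.3333, 0.0000]], R = [[4.2426, -1.4142, 1.8856], [0.0000, 2.0000, -0.6667], [0.0000, 0.0000, 2.8284]]

c_1 = (-1, -1, 4); ‖c_1‖ = 4.2426, so q_1 = (-0.2357, -0.2357, 0.9428).
q_1·c_2 = (-0.2357)·(-1) + (-0.2357)·(-1) + 0.9428·(-2) = -1.4142.
u_2 = c_2 + 1.4142·q_1 = (-1.3333, -1.3333, -0.6667).
‖u_2‖ = 2.0000, so q_2 = (-0.6667, -0.6667, -0.3333).
q_1·c_3 = (-0.2357)·(-2) + (-0.2357)·2 + 0.9428·2 = 1.8856; q_2·c_3 = (-0.6667)·(-2) + (-0.6667)·2 + (-0.3333)·2 = -0.6667.
u_3 = c_3 − 1.8856·q_1 + 0.6667·q_2 = (-2.0000, 2.0000, 0.0000).
‖u_3‖ = 2.8284, so q_3 = (-0.7071, 0.7071, 0.0000).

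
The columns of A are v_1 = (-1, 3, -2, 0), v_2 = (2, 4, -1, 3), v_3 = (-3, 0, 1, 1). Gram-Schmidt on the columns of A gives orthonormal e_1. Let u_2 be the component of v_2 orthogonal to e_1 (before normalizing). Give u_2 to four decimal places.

u_2 = (2.8571, 1.4286, 0.7143, 3.0000)

e_1 = v_1/‖v_1‖ = (-1, 3, -2, 0)/3.7417 = (-0.2673, 0.8018, -0.5345, 0.0000).
r_{12} = e_1·v_2 = 3.2071.
u_2 = v_2 − 3.2071·e_1 = (2.8571, 1.4286, 0.7143, 3.0000).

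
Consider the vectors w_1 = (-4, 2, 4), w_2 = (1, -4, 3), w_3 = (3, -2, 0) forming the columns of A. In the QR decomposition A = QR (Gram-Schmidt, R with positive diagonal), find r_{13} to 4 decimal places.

w_1 = (-4, 2, 4); ‖w_1‖ = 6.0000, so e_1 = (-0.6667, 0.3333, 0.6667).
r_{13} = e_1·w_3 = -2.6667.

r_{13} = -2.6667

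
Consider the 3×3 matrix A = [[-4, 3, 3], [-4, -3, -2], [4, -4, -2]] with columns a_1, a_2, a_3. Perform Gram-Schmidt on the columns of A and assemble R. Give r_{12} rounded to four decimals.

r_{12} = -2.3094

a_1 = (-4, -4, 4); ‖a_1‖ = 6.9282, so e_1 = (-0.5774, -0.5774, 0.5774).
r_{12} = e_1·a_2 = -2.3094.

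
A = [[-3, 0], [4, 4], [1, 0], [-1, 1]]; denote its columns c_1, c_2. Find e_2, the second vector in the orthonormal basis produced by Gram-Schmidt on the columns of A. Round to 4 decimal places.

e_2 = (0.5661, 0.6039, -0.1887, 0.5284)

c_1 = (-3, 4, 1, -1); ‖c_1‖ = 5.1962, so e_1 = (-0.5774, 0.7698, 0.1925, -0.1925).
e_1·c_2 = (-0.5774)·0 + 0.7698·4 + 0.1925·0 + (-0.1925)·1 = 2.8868.
u_2 = c_2 − 2.8868·e_1 = (1.6667, 1.7778, -0.5556, 1.5556).
‖u_2‖ = 2.9439, so e_2 = (0.5661, 0.6039, -0.1887, 0.5284).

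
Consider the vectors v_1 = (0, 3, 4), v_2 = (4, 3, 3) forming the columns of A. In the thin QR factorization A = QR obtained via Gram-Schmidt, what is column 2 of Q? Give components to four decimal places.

v_1 = (0, 3, 4); ‖v_1‖ = 5.0000, so e_1 = (0.0000, 0.6000, 0.8000).
e_1·v_2 = 0.0000·4 + 0.6000·3 + 0.8000·3 = 4.2000.
u_2 = v_2 − 4.2000·e_1 = (4.0000, 0.4800, -0.3600).
‖u_2‖ = 4.0447, so e_2 = (0.9889, 0.1187, -0.0890).

e_2 = (0.9889, 0.1187, -0.0890)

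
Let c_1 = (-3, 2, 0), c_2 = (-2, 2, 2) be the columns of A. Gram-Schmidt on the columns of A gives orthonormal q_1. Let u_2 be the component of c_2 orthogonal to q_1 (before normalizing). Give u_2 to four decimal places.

u_2 = (0.3077, 0.4615, 2.0000)

c_1 = (-3, 2, 0); ‖c_1‖ = 3.6056, so q_1 = (-0.8321, 0.5547, 0.0000).
q_1·c_2 = (-0.8321)·(-2) + 0.5547·2 + 0.0000·2 = 2.7735.
u_2 = c_2 − 2.7735·q_1 = (0.3077, 0.4615, 2.0000).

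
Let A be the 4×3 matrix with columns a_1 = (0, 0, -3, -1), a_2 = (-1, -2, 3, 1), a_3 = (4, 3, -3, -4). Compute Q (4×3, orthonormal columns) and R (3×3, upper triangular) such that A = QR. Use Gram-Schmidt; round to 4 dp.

Q = [[0.0000, -0.4472, 0.5526], [0.0000, -0.8944, -0.2763], [-0.9487, 0.0000, 0.2487], [-0.3162, 0.0000, -0.7460]], R = [[3.1623, -3.1623, 4.1110], [0.0000, 2.2361, -4.4721], [0.0000, 0.0000, 3.6194]]

a_1 = (0, 0, -3, -1); ‖a_1‖ = 3.1623, so q_1 = (0.0000, 0.0000, -0.9487, -0.3162).
q_1·a_2 = 0.0000·(-1) + 0.0000·(-2) + (-0.9487)·3 + (-0.3162)·1 = -3.1623.
u_2 = a_2 + 3.1623·q_1 = (-1.0000, -2.0000, 0.0000, 0.0000).
‖u_2‖ = 2.2361, so q_2 = (-0.4472, -0.8944, 0.0000, 0.0000).
q_1·a_3 = 0.0000·4 + 0.0000·3 + (-0.9487)·(-3) + (-0.3162)·(-4) = 4.1110; q_2·a_3 = (-0.4472)·4 + (-0.8944)·3 + 0.0000·(-3) + 0.0000·(-4) = -4.4721.
u_3 = a_3 − 4.1110·q_1 + 4.4721·q_2 = (2.0000, -1.0000, 0.9000, -2.7000).
‖u_3‖ = 3.6194, so q_3 = (0.5526, -0.2763, 0.2487, -0.7460).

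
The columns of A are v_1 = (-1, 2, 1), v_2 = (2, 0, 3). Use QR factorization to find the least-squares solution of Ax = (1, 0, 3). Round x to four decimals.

e_1 = v_1/‖v_1‖ = (-1, 2, 1)/2.4495 = (-0.4082, 0.8165, 0.4082).
r_{12} = e_1·v_2 = 0.4082.
u_2 = v_2 − 0.4082·e_1 = (2.1667, -0.3333, 2.8333).
‖u_2‖ = 3.5824, so e_2 = (0.6048, -0.0930, 0.7909).
Qᵀb = (0.8165, 2.9775).
Back-substitute: x_2 = 2.9775/3.5824 = 0.8312.
x_1 = (0.8165 − 0.4082·0.8312)/2.4495 = 0.1948.

x = (0.1948, 0.8312)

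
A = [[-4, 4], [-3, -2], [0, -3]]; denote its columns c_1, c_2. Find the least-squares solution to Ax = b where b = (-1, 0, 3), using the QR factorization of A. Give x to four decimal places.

x = (-0.0224, -0.4560)

c_1 = (-4, -3, 0); ‖c_1‖ = 5.0000, so e_1 = (-0.8000, -0.6000, 0.0000).
e_1·c_2 = (-0.8000)·4 + (-0.6000)·(-2) + 0.0000·(-3) = -2.0000.
u_2 = c_2 + 2.0000·e_1 = (2.4000, -3.2000, -3.0000).
‖u_2‖ = 5.0000, so e_2 = (0.4800, -0.6400, -0.6000).
Qᵀb = (0.8000, -2.2800).
Back-substitute: x_2 = -2.2800/5.0000 = -0.4560.
x_1 = (0.8000 + 2.0000·(-0.4560))/5.0000 = -0.0224.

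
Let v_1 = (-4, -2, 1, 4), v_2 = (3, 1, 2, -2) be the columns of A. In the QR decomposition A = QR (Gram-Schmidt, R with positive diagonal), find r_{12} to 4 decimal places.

v_1 = (-4, -2, 1, 4); ‖v_1‖ = 6.0828, so e_1 = (-0.6576, -0.3288, 0.1644, 0.6576).
r_{12} = e_1·v_2 = -3.2880.

r_{12} = -3.2880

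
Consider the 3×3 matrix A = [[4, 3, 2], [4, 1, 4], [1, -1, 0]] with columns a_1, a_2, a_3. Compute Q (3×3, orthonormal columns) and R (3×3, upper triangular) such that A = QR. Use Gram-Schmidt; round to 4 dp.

a_1 = (4, 4, 1); ‖a_1‖ = 5.7446, so e_1 = (0.6963, 0.6963, 0.1741).
e_1·a_2 = 0.6963·3 + 0.6963·1 + 0.1741·(-1) = 2.6112.
u_2 = a_2 − 2.6112·e_1 = (1.1818, -0.8182, -1.4545).
‖u_2‖ = 2.0449, so e_2 = (0.5779, -0.4001, -0.7113).
e_1·a_3 = 0.6963·2 + 0.6963·4 + 0.1741·0 = 4.1779; e_2·a_3 = 0.5779·2 + (-0.4001)·4 + (-0.7113)·0 = -0.4446.
u_3 = a_3 − 4.1779·e_1 + 0.4446·e_2 = (-0.6522, 0.9130, -1.0435).
‖u_3‖ = 1.5323, so e_3 = (-0.4256, 0.5959, -0.6810).

Q = [[0.6963, 0.5779, -0.4256], [0.6963, -0.4001, 0.5959], [0.1741, -0.7113, -0.6810]], R = [[5.7446, 2.6112, 4.1779], [0.0000, 2.0449, -0.4446], [0.0000, 0.0000, 1.5323]]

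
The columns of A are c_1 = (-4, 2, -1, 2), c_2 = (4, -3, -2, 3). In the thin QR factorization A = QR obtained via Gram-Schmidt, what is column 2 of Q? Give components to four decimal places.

c_1 = (-4, 2, -1, 2); ‖c_1‖ = 5.0000, so q_1 = (-0.8000, 0.4000, -0.2000, 0.4000).
q_1·c_2 = (-0.8000)·4 + 0.4000·(-3) + (-0.2000)·(-2) + 0.4000·3 = -2.8000.
u_2 = c_2 + 2.8000·q_1 = (1.7600, -1.8800, -2.5600, 4.1200).
‖u_2‖ = 5.4918, so q_2 = (0.3205, -0.3423, -0.4661, 0.7502).

q_2 = (0.3205, -0.3423, -0.4661, 0.7502)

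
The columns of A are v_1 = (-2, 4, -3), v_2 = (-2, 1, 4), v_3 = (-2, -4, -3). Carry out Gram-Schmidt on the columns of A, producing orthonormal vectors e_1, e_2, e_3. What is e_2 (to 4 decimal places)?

e_2 = (-0.5033, 0.3432, 0.7931)

v_1 = (-2, 4, -3); ‖v_1‖ = 5.3852, so e_1 = (-0.3714, 0.7428, -0.5571).
e_1·v_2 = (-0.3714)·(-2) + 0.7428·1 + (-0.5571)·4 = -0.7428.
u_2 = v_2 + 0.7428·e_1 = (-2.2759, 1.5517, 3.5862).
‖u_2‖ = 4.5220, so e_2 = (-0.5033, 0.3432, 0.7931).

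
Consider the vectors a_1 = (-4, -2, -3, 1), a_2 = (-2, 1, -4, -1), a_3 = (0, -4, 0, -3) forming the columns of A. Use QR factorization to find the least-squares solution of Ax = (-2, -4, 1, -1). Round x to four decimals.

e_1 = a_1/‖a_1‖ = (-4, -2, -3, 1)/5.4772 = (-0.7303, -0.3651, -0.5477, 0.1826).
r_{12} = e_1·a_2 = 3.1038.
u_2 = a_2 − 3.1038·e_1 = (0.2667, 2.1333, -2.3000, -1.5667).
‖u_2‖ = 3.5166, so e_2 = (0.0758, 0.6066, -0.6540, -0.4455).
r_{13} = e_1·a_3 = 0.9129; r_{23} = e_2·a_3 = -1.0901.
u_3 = a_3 − 0.9129·e_1 + 1.0901·e_2 = (0.7493, -3.0054, -0.2129, -3.6523).
‖u_3‖ = 4.7936, so e_3 = (0.1563, -0.6270, -0.0444, -0.7619).
Qᵀb = (2.1909, -2.7868, 2.9127).
Back-substitute: x_3 = 2.9127/4.7936 = 0.6076.
x_2 = (-2.7868 + 1.0901·0.6076)/3.5166 = -0.6041.
x_1 = (2.1909 − 3.1038·(-0.6041) − 0.9129·0.6076)/5.4772 = 0.6411.

x = (0.6411, -0.6041, 0.6076)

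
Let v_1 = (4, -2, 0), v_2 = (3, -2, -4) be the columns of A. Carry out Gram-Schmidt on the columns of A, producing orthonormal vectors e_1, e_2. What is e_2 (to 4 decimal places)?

v_1 = (4, -2, 0); ‖v_1‖ = 4.4721, so e_1 = (0.8944, -0.4472, 0.0000).
e_1·v_2 = 0.8944·3 + (-0.4472)·(-2) + 0.0000·(-4) = 3.5777.
u_2 = v_2 − 3.5777·e_1 = (-0.2000, -0.4000, -4.0000).
‖u_2‖ = 4.0249, so e_2 = (-0.0497, -0.0994, -0.9938).

e_2 = (-0.0497, -0.0994, -0.9938)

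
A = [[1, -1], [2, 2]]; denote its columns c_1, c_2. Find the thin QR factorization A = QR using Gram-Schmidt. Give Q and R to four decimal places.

c_1 = (1, 2); ‖c_1‖ = 2.2361, so q_1 = (0.4472, 0.8944).
q_1·c_2 = 0.4472·(-1) + 0.8944·2 = 1.3416.
u_2 = c_2 − 1.3416·q_1 = (-1.6000, 0.8000).
‖u_2‖ = 1.7889, so q_2 = (-0.8944, 0.4472).

Q = [[0.4472, -0.8944], [0.8944, 0.4472]], R = [[2.2361, 1.3416], [0.0000, 1.7889]]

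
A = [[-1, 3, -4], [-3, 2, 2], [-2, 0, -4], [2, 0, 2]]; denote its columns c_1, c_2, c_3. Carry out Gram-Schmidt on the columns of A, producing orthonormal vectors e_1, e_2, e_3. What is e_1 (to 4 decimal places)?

e_1 = (-0.2357, -0.7071, -0.4714, 0.4714)

e_1 = c_1/‖c_1‖ = (-1, -3, -2, 2)/4.2426 = (-0.2357, -0.7071, -0.4714, 0.4714).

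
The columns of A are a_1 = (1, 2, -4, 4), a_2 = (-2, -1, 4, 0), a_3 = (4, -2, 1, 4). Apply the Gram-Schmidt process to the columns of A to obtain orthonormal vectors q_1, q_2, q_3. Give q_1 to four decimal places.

a_1 = (1, 2, -4, 4); ‖a_1‖ = 6.0828, so q_1 = (0.1644, 0.3288, -0.6576, 0.6576).

q_1 = (0.1644, 0.3288, -0.6576, 0.6576)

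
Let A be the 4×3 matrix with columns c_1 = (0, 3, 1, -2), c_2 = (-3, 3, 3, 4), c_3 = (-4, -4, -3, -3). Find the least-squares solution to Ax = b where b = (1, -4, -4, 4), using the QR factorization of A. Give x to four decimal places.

c_1 = (0, 3, 1, -2); ‖c_1‖ = 3.7417, so e_1 = (0.0000, 0.8018, 0.2673, -0.5345).
e_1·c_2 = 0.0000·(-3) + 0.8018·3 + 0.2673·3 + (-0.5345)·4 = 1.0690.
u_2 = c_2 − 1.0690·e_1 = (-3.0000, 2.1429, 2.7143, 4.5714).
‖u_2‖ = 6.4697, so e_2 = (-0.4637, 0.3312, 0.4195, 0.7066).
e_1·c_3 = 0.0000·(-4) + 0.8018·(-4) + 0.2673·(-3) + (-0.5345)·(-3) = -2.4054; e_2·c_3 = (-0.4637)·(-4) + 0.3312·(-4) + 0.4195·(-3) + 0.7066·(-3) = -2.8484.
u_3 = c_3 + 2.4054·e_1 + 2.8484·e_2 = (-5.3208, -1.1280, -1.1621, -2.2730).
‖u_3‖ = 6.0084, so e_3 = (-0.8856, -0.1877, -0.1934, -0.3783).
Qᵀb = (-6.4143, -0.6403, -0.8742).
Back-substitute: x_3 = -0.8742/6.0084 = -0.1455.
x_2 = (-0.6403 + 2.8484·(-0.1455))/6.4697 = -0.1630.
x_1 = (-6.4143 − 1.0690·(-0.1630) + 2.4054·(-0.1455))/3.7417 = -1.7612.

x = (-1.7612, -0.1630, -0.1455)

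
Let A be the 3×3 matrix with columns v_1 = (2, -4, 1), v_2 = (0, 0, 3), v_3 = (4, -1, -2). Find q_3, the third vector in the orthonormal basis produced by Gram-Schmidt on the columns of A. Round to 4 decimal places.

q_1 = v_1/‖v_1‖ = (2, -4, 1)/4.5826 = (0.4364, -0.8729, 0.2182).
r_{12} = q_1·v_2 = 0.6547.
u_2 = v_2 − 0.6547·q_1 = (-0.2857, 0.5714, 2.8571).
‖u_2‖ = 2.9277, so q_2 = (-0.0976, 0.1952, 0.9759).
r_{13} = q_1·v_3 = 2.1822; r_{23} = q_2·v_3 = -2.5373.
u_3 = v_3 − 2.1822·q_1 + 2.5373·q_2 = (2.8000, 1.4000, 0.0000).
‖u_3‖ = 3.1305, so q_3 = (0.8944, 0.4472, 0.0000).

q_3 = (0.8944, 0.4472, 0.0000)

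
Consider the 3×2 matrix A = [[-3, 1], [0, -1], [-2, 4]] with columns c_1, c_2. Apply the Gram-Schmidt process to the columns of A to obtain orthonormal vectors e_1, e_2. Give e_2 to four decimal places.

e_2 = (-0.5218, -0.3392, 0.7827)

c_1 = (-3, 0, -2); ‖c_1‖ = 3.6056, so e_1 = (-0.8321, 0.0000, -0.5547).
e_1·c_2 = (-0.8321)·1 + 0.0000·(-1) + (-0.5547)·4 = -3.0509.
u_2 = c_2 + 3.0509·e_1 = (-1.5385, -1.0000, 2.3077).
‖u_2‖ = 2.9483, so e_2 = (-0.5218, -0.3392, 0.7827).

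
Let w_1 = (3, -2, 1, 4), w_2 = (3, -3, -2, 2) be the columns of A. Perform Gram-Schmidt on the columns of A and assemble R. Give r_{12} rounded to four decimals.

e_1 = w_1/‖w_1‖ = (3, -2, 1, 4)/5.4772 = (0.5477, -0.3651, 0.1826, 0.7303).
r_{12} = e_1·w_2 = 3.8341.

r_{12} = 3.8341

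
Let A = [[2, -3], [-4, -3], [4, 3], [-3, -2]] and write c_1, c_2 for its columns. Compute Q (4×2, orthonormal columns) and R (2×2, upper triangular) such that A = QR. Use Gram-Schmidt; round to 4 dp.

Q = [[0.2981, -0.9532], [-0.5963, -0.2031], [0.5963, 0.2031], [-0.4472, -0.0938]], R = [[6.7082, 3.5777], [0.0000, 4.2661]]

c_1 = (2, -4, 4, -3); ‖c_1‖ = 6.7082, so e_1 = (0.2981, -0.5963, 0.5963, -0.4472).
e_1·c_2 = 0.2981·(-3) + (-0.5963)·(-3) + 0.5963·3 + (-0.4472)·(-2) = 3.5777.
u_2 = c_2 − 3.5777·e_1 = (-4.0667, -0.8667, 0.8667, -0.4000).
‖u_2‖ = 4.2661, so e_2 = (-0.9532, -0.2031, 0.2031, -0.0938).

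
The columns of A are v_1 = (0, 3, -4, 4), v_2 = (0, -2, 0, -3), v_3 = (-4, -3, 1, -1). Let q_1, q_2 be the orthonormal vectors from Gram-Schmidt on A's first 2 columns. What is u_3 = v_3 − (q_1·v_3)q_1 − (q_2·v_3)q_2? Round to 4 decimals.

v_1 = (0, 3, -4, 4); ‖v_1‖ = 6.4031, so q_1 = (0.0000, 0.4685, -0.6247, 0.6247).
q_1·v_2 = 0.0000·0 + 0.4685·(-2) + (-0.6247)·0 + 0.6247·(-3) = -2.8111.
u_2 = v_2 + 2.8111·q_1 = (0.0000, -0.6829, -1.7561, -1.2439).
‖u_2‖ = 2.2578, so q_2 = (0.0000, -0.3025, -0.7778, -0.5509).
q_1·v_3 = 0.0000·(-4) + 0.4685·(-3) + (-0.6247)·1 + 0.6247·(-1) = -2.6550; q_2·v_3 = 0.0000·(-4) + (-0.3025)·(-3) + (-0.7778)·1 + (-0.5509)·(-1) = 0.6806.
u_3 = v_3 + 2.6550·q_1 − 0.6806·q_2 = (-4.0000, -1.5502, -0.1292, 1.0335).

u_3 = (-4.0000, -1.5502, -0.1292, 1.0335)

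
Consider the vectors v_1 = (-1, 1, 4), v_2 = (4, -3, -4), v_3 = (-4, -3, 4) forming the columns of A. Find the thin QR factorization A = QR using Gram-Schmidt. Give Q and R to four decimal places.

q_1 = v_1/‖v_1‖ = (-1, 1, 4)/4.2426 = (-0.2357, 0.2357, 0.9428).
r_{12} = q_1·v_2 = -5.4212.
u_2 = v_2 + 5.4212·q_1 = (2.7222, -1.7222, 1.1111).
‖u_2‖ = 3.4075, so q_2 = (0.7989, -0.5054, 0.3261).
r_{13} = q_1·v_3 = 4.0069; r_{23} = q_2·v_3 = -0.3750.
u_3 = v_3 − 4.0069·q_1 + 0.3750·q_2 = (-2.7560, -4.1340, 0.3445).
‖u_3‖ = 4.9803, so q_3 = (-0.5534, -0.8301, 0.0692).

Q = [[-0.2357, 0.7989, -0.5534], [0.2357, -0.5054, -0.8301], [0.9428, 0.3261, 0.0692]], R = [[4.2426, -5.4212, 4.0069], [0.0000, 3.4075, -0.3750], [0.0000, 0.0000, 4.9803]]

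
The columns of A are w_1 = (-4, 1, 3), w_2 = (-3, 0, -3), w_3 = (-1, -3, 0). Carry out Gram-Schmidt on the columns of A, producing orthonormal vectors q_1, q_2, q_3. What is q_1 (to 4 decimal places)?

w_1 = (-4, 1, 3); ‖w_1‖ = 5.0990, so q_1 = (-0.7845, 0.1961, 0.5883).

q_1 = (-0.7845, 0.1961, 0.5883)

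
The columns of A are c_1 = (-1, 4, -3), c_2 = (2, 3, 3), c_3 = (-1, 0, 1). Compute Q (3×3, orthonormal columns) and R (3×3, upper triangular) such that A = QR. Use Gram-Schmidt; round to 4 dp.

Q = [[-0.1961, 0.4350, -0.8788], [0.7845, 0.6073, 0.1255], [-0.5883, 0.6648, 0.4603]], R = [[5.0990, 0.1961, -0.3922], [0.0000, 4.6863, 0.2298], [0.0000, 0.0000, 1.3392]]

c_1 = (-1, 4, -3); ‖c_1‖ = 5.0990, so e_1 = (-0.1961, 0.7845, -0.5883).
e_1·c_2 = (-0.1961)·2 + 0.7845·3 + (-0.5883)·3 = 0.1961.
u_2 = c_2 − 0.1961·e_1 = (2.0385, 2.8462, 3.1154).
‖u_2‖ = 4.6863, so e_2 = (0.4350, 0.6073, 0.6648).
e_1·c_3 = (-0.1961)·(-1) + 0.7845·0 + (-0.5883)·1 = -0.3922; e_2·c_3 = 0.4350·(-1) + 0.6073·0 + 0.6648·1 = 0.2298.
u_3 = c_3 + 0.3922·e_1 − 0.2298·e_2 = (-1.1769, 0.1681, 0.6165).
‖u_3‖ = 1.3392, so e_3 = (-0.8788, 0.1255, 0.4603).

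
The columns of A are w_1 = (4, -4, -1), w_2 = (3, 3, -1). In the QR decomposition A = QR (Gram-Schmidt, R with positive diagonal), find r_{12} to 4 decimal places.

r_{12} = 0.1741

q_1 = w_1/‖w_1‖ = (4, -4, -1)/5.7446 = (0.6963, -0.6963, -0.1741).
r_{12} = q_1·w_2 = 0.1741.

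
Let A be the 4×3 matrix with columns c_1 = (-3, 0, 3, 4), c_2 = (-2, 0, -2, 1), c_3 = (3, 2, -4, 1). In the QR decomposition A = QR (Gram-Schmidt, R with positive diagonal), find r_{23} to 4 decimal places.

c_1 = (-3, 0, 3, 4); ‖c_1‖ = 5.8310, so q_1 = (-0.5145, 0.0000, 0.5145, 0.6860).
q_1·c_2 = (-0.5145)·(-2) + 0.0000·0 + 0.5145·(-2) + 0.6860·1 = 0.6860.
u_2 = c_2 − 0.6860·q_1 = (-1.6471, 0.0000, -2.3529, 0.5294).
‖u_2‖ = 2.9205, so q_2 = (-0.5640, 0.0000, -0.8057, 0.1813).
r_{23} = q_2·c_3 = 1.7120.

r_{23} = 1.7120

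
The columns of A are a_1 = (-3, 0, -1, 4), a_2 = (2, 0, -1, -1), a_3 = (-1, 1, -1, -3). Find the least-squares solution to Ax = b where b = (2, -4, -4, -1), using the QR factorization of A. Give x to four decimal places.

q_1 = a_1/‖a_1‖ = (-3, 0, -1, 4)/5.0990 = (-0.5883, 0.0000, -0.1961, 0.7845).
r_{12} = q_1·a_2 = -1.7650.
u_2 = a_2 + 1.7650·q_1 = (0.9615, 0.0000, -1.3462, 0.3846).
‖u_2‖ = 1.6984, so q_2 = (0.5661, 0.0000, -0.7926, 0.2265).
r_{13} = q_1·a_3 = -1.5689; r_{23} = q_2·a_3 = -0.4529.
u_3 = a_3 + 1.5689·q_1 + 0.4529·q_2 = (-1.6667, 1.0000, -1.6667, -1.6667).
‖u_3‖ = 3.0551, so q_3 = (-0.5455, 0.3273, -0.5455, -0.5455).
Qᵀb = (-1.1767, 4.0762, 0.3273).
Back-substitute: x_3 = 0.3273/3.0551 = 0.1071.
x_2 = (4.0762 + 0.4529·0.1071)/1.6984 = 2.4286.
x_1 = (-1.1767 + 1.7650·2.4286 + 1.5689·0.1071)/5.0990 = 0.6429.

x = (0.6429, 2.4286, 0.1071)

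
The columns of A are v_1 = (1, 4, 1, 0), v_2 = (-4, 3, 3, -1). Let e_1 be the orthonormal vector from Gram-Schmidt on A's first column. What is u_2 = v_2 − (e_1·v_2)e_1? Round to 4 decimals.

v_1 = (1, 4, 1, 0); ‖v_1‖ = 4.2426, so e_1 = (0.2357, 0.9428, 0.2357, 0.0000).
e_1·v_2 = 0.2357·(-4) + 0.9428·3 + 0.2357·3 + 0.0000·(-1) = 2.5927.
u_2 = v_2 − 2.5927·e_1 = (-4.6111, 0.5556, 2.3889, -1.0000).

u_2 = (-4.6111, 0.5556, 2.3889, -1.0000)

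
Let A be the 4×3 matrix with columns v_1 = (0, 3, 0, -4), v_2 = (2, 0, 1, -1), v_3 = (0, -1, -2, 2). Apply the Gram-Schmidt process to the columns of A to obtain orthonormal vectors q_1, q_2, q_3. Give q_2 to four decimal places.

q_2 = (0.8639, -0.2073, 0.4319, -0.1555)

v_1 = (0, 3, 0, -4); ‖v_1‖ = 5.0000, so q_1 = (0.0000, 0.6000, 0.0000, -0.8000).
q_1·v_2 = 0.0000·2 + 0.6000·0 + 0.0000·1 + (-0.8000)·(-1) = 0.8000.
u_2 = v_2 − 0.8000·q_1 = (2.0000, -0.4800, 1.0000, -0.3600).
‖u_2‖ = 2.3152, so q_2 = (0.8639, -0.2073, 0.4319, -0.1555).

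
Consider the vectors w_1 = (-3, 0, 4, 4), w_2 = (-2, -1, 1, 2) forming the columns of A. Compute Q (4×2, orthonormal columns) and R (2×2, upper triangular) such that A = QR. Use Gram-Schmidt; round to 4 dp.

Q = [[-0.4685, -0.4715], [0.0000, -0.6905], [0.6247, -0.5221], [0.6247, 0.1684]], R = [[6.4031, 2.8111], [0.0000, 1.4483]]

w_1 = (-3, 0, 4, 4); ‖w_1‖ = 6.4031, so q_1 = (-0.4685, 0.0000, 0.6247, 0.6247).
q_1·w_2 = (-0.4685)·(-2) + 0.0000·(-1) + 0.6247·1 + 0.6247·2 = 2.8111.
u_2 = w_2 − 2.8111·q_1 = (-0.6829, -1.0000, -0.7561, 0.2439).
‖u_2‖ = 1.4483, so q_2 = (-0.4715, -0.6905, -0.5221, 0.1684).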